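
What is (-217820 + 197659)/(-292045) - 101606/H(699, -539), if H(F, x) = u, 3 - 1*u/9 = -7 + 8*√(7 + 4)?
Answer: 74211209474/396889155 + 203212*√11/1359 ≈ 682.92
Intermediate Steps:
u = 90 - 72*√11 (u = 27 - 9*(-7 + 8*√(7 + 4)) = 27 - 9*(-7 + 8*√11) = 27 + (63 - 72*√11) = 90 - 72*√11 ≈ -148.80)
H(F, x) = 90 - 72*√11
(-217820 + 197659)/(-292045) - 101606/H(699, -539) = (-217820 + 197659)/(-292045) - 101606/(90 - 72*√11) = -20161*(-1/292045) - 101606/(90 - 72*√11) = 20161/292045 - 101606/(90 - 72*√11)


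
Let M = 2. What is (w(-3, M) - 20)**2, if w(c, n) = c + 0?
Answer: 529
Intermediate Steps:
w(c, n) = c
(w(-3, M) - 20)**2 = (-3 - 20)**2 = (-23)**2 = 529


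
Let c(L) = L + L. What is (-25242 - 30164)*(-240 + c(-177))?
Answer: 32911164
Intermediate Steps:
c(L) = 2*L
(-25242 - 30164)*(-240 + c(-177)) = (-25242 - 30164)*(-240 + 2*(-177)) = -55406*(-240 - 354) = -55406*(-594) = 32911164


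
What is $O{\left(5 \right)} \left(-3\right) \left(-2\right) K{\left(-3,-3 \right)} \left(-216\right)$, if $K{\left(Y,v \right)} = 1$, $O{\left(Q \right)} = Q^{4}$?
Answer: $-810000$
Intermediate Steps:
$O{\left(5 \right)} \left(-3\right) \left(-2\right) K{\left(-3,-3 \right)} \left(-216\right) = 5^{4} \left(-3\right) \left(-2\right) 1 \left(-216\right) = 625 \left(-3\right) \left(-2\right) 1 \left(-216\right) = \left(-1875\right) \left(-2\right) 1 \left(-216\right) = 3750 \cdot 1 \left(-216\right) = 3750 \left(-216\right) = -810000$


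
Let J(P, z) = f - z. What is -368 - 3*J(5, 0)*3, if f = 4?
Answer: -404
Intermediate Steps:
J(P, z) = 4 - z
-368 - 3*J(5, 0)*3 = -368 - 3*(4 - 1*0)*3 = -368 - 3*(4 + 0)*3 = -368 - 3*4*3 = -368 - 12*3 = -368 - 1*36 = -368 - 36 = -404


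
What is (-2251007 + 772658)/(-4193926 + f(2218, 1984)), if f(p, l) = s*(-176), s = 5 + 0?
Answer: 1478349/4194806 ≈ 0.35242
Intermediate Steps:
s = 5
f(p, l) = -880 (f(p, l) = 5*(-176) = -880)
(-2251007 + 772658)/(-4193926 + f(2218, 1984)) = (-2251007 + 772658)/(-4193926 - 880) = -1478349/(-4194806) = -1478349*(-1/4194806) = 1478349/4194806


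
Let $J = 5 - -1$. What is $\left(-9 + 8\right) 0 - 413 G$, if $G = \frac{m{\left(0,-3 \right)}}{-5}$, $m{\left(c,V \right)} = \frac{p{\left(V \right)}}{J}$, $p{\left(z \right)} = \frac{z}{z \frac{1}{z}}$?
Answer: $- \frac{413}{10} \approx -41.3$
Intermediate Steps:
$J = 6$ ($J = 5 + 1 = 6$)
$p{\left(z \right)} = z$ ($p{\left(z \right)} = \frac{z}{1} = z 1 = z$)
$m{\left(c,V \right)} = \frac{V}{6}$
$G = \frac{1}{10}$ ($G = \frac{\frac{1}{6} \left(-3\right)}{-5} = \left(- \frac{1}{5}\right) \left(- \frac{1}{2}\right) = \frac{1}{10} \approx 0.1$)
$\left(-9 + 8\right) 0 - 413 G = \left(-9 + 8\right) 0 - \frac{413}{10} = \left(-1\right) 0 - \frac{413}{10} = 0 - \frac{413}{10} = - \frac{413}{10}$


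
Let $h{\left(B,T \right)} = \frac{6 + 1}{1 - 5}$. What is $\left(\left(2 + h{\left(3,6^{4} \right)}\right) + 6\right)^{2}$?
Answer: $\frac{625}{16} \approx 39.063$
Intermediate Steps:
$h{\left(B,T \right)} = - \frac{7}{4}$ ($h{\left(B,T \right)} = \frac{7}{-4} = 7 \left(- \frac{1}{4}\right) = - \frac{7}{4}$)
$\left(\left(2 + h{\left(3,6^{4} \right)}\right) + 6\right)^{2} = \left(\left(2 - \frac{7}{4}\right) + 6\right)^{2} = \left(\frac{1}{4} + 6\right)^{2} = \left(\frac{25}{4}\right)^{2} = \frac{625}{16}$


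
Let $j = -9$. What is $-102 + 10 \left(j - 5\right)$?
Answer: $-242$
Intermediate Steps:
$-102 + 10 \left(j - 5\right) = -102 + 10 \left(-9 - 5\right) = -102 + 10 \left(-14\right) = -102 - 140 = -242$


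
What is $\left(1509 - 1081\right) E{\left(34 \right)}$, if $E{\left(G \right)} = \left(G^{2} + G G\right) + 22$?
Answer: $998952$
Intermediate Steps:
$E{\left(G \right)} = 22 + 2 G^{2}$ ($E{\left(G \right)} = \left(G^{2} + G^{2}\right) + 22 = 2 G^{2} + 22 = 22 + 2 G^{2}$)
$\left(1509 - 1081\right) E{\left(34 \right)} = \left(1509 - 1081\right) \left(22 + 2 \cdot 34^{2}\right) = 428 \left(22 + 2 \cdot 1156\right) = 428 \left(22 + 2312\right) = 428 \cdot 2334 = 998952$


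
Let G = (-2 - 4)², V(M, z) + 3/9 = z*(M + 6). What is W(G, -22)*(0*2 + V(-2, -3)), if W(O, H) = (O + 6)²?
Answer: -21756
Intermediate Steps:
V(M, z) = -⅓ + z*(6 + M) (V(M, z) = -⅓ + z*(M + 6) = -⅓ + z*(6 + M))
G = 36 (G = (-6)² = 36)
W(O, H) = (6 + O)²
W(G, -22)*(0*2 + V(-2, -3)) = (6 + 36)²*(0*2 + (-⅓ + 6*(-3) - 2*(-3))) = 42²*(0 + (-⅓ - 18 + 6)) = 1764*(0 - 37/3) = 1764*(-37/3) = -21756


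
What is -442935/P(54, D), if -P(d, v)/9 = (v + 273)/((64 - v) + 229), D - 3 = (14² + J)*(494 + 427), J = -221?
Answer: -382482575/7583 ≈ -50440.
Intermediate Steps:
D = -23022 (D = 3 + (14² - 221)*(494 + 427) = 3 + (196 - 221)*921 = 3 - 25*921 = 3 - 23025 = -23022)
P(d, v) = -9*(273 + v)/(293 - v) (P(d, v) = -9*(v + 273)/((64 - v) + 229) = -9*(273 + v)/(293 - v))
-442935/P(54, D) = -442935*(-293 - 23022)/(9*(273 - 23022)) = -442935/(9*(-22749)/(-23315)) = -442935/(9*(-1/23315)*(-22749)) = -442935/204741/23315 = -442935*23315/204741 = -382482575/7583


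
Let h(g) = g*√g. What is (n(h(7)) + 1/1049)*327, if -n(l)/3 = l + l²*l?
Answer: 327/1049 - 2362248*√7 ≈ -6.2499e+6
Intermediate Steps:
h(g) = g^(3/2)
n(l) = -3*l - 3*l³ (n(l) = -3*(l + l²*l) = -3*(l + l³) = -3*l - 3*l³)
(n(h(7)) + 1/1049)*327 = (-3*7^(3/2)*(1 + (7^(3/2))²) + 1/1049)*327 = (-3*7*√7*(1 + (7*√7)²) + 1/1049)*327 = (-3*7*√7*(1 + 343) + 1/1049)*327 = (-3*7*√7*344 + 1/1049)*327 = (-7224*√7 + 1/1049)*327 = (1/1049 - 7224*√7)*327 = 327/1049 - 2362248*√7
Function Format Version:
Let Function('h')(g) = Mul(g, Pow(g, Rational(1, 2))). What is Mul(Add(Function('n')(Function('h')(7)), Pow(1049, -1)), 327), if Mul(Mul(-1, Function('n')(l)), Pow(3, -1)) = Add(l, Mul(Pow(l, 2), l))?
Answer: Add(Rational(327, 1049), Mul(-2362248, Pow(7, Rational(1, 2)))) ≈ -6.2499e+6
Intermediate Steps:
Function('h')(g) = Pow(g, Rational(3, 2))
Function('n')(l) = Add(Mul(-3, l), Mul(-3, Pow(l, 3))) (Function('n')(l) = Mul(-3, Add(l, Mul(Pow(l, 2), l))) = Mul(-3, Add(l, Pow(l, 3))) = Add(Mul(-3, l), Mul(-3, Pow(l, 3))))
Mul(Add(Function('n')(Function('h')(7)), Pow(1049, -1)), 327) = Mul(Add(Mul(-3, Pow(7, Rational(3, 2)), Add(1, Pow(Pow(7, Rational(3, 2)), 2))), Pow(1049, -1)), 327) = Mul(Add(Mul(-3, Mul(7, Pow(7, Rational(1, 2))), Add(1, Pow(Mul(7, Pow(7, Rational(1, 2))), 2))), Rational(1, 1049)), 327) = Mul(Add(Mul(-3, Mul(7, Pow(7, Rational(1, 2))), Add(1, 343)), Rational(1, 1049)), 327) = Mul(Add(Mul(-3, Mul(7, Pow(7, Rational(1, 2))), 344), Rational(1, 1049)), 327) = Mul(Add(Mul(-7224, Pow(7, Rational(1, 2))), Rational(1, 1049)), 327) = Mul(Add(Rational(1, 1049), Mul(-7224, Pow(7, Rational(1, 2)))), 327) = Add(Rational(327, 1049), Mul(-2362248, Pow(7, Rational(1, 2))))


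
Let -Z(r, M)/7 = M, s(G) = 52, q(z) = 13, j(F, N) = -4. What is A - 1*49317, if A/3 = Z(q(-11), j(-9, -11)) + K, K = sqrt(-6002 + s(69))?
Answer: -49233 + 15*I*sqrt(238) ≈ -49233.0 + 231.41*I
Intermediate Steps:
Z(r, M) = -7*M
K = 5*I*sqrt(238) (K = sqrt(-6002 + 52) = sqrt(-5950) = 5*I*sqrt(238) ≈ 77.136*I)
A = 84 + 15*I*sqrt(238) (A = 3*(-7*(-4) + 5*I*sqrt(238)) = 3*(28 + 5*I*sqrt(238)) = 84 + 15*I*sqrt(238) ≈ 84.0 + 231.41*I)
A - 1*49317 = (84 + 15*I*sqrt(238)) - 1*49317 = (84 + 15*I*sqrt(238)) - 49317 = -49233 + 15*I*sqrt(238)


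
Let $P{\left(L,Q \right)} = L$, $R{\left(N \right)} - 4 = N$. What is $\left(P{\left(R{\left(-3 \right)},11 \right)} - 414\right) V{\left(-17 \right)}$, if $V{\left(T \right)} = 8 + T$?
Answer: $3717$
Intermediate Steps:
$R{\left(N \right)} = 4 + N$
$\left(P{\left(R{\left(-3 \right)},11 \right)} - 414\right) V{\left(-17 \right)} = \left(\left(4 - 3\right) - 414\right) \left(8 - 17\right) = \left(1 - 414\right) \left(-9\right) = \left(-413\right) \left(-9\right) = 3717$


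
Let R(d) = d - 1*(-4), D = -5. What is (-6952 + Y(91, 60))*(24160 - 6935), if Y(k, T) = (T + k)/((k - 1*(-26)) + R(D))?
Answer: -13888190225/116 ≈ -1.1973e+8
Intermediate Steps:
R(d) = 4 + d (R(d) = d + 4 = 4 + d)
Y(k, T) = (T + k)/(25 + k) (Y(k, T) = (T + k)/((k - 1*(-26)) + (4 - 5)) = (T + k)/((k + 26) - 1) = (T + k)/((26 + k) - 1) = (T + k)/(25 + k))
(-6952 + Y(91, 60))*(24160 - 6935) = (-6952 + (60 + 91)/(25 + 91))*(24160 - 6935) = (-6952 + 151/116)*17225 = -806281/116*17225 = -13888190225/116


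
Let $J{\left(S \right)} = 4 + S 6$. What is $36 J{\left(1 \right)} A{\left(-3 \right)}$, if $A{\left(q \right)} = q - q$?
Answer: $0$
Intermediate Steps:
$J{\left(S \right)} = 4 + 6 S$
$A{\left(q \right)} = 0$
$36 J{\left(1 \right)} A{\left(-3 \right)} = 36 \left(4 + 6 \cdot 1\right) 0 = 36 \left(4 + 6\right) 0 = 36 \cdot 10 \cdot 0 = 360 \cdot 0 = 0$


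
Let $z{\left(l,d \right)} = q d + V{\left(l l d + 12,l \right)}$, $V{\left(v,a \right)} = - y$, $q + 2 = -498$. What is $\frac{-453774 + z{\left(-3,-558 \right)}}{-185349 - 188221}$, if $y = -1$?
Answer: $\frac{174773}{373570} \approx 0.46785$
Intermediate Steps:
$q = -500$ ($q = -2 - 498 = -500$)
$V{\left(v,a \right)} = 1$ ($V{\left(v,a \right)} = \left(-1\right) \left(-1\right) = 1$)
$z{\left(l,d \right)} = 1 - 500 d$ ($z{\left(l,d \right)} = - 500 d + 1 = 1 - 500 d$)
$\frac{-453774 + z{\left(-3,-558 \right)}}{-185349 - 188221} = \frac{-453774 + \left(1 - -279000\right)}{-185349 - 188221} = \frac{-453774 + \left(1 + 279000\right)}{-373570} = \left(-453774 + 279001\right) \left(- \frac{1}{373570}\right) = \left(-174773\right) \left(- \frac{1}{373570}\right) = \frac{174773}{373570}$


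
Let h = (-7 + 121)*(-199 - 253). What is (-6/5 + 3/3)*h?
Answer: 51528/5 ≈ 10306.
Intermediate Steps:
h = -51528 (h = 114*(-452) = -51528)
(-6/5 + 3/3)*h = (-6/5 + 3/3)*(-51528) = (-6*⅕ + 3*(⅓))*(-51528) = (-6/5 + 1)*(-51528) = -⅕*(-51528) = 51528/5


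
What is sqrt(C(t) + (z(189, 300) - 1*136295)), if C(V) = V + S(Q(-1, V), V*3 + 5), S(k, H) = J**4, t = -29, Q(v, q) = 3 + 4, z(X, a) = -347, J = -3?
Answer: I*sqrt(136590) ≈ 369.58*I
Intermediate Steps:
Q(v, q) = 7
S(k, H) = 81 (S(k, H) = (-3)**4 = 81)
C(V) = 81 + V (C(V) = V + 81 = 81 + V)
sqrt(C(t) + (z(189, 300) - 1*136295)) = sqrt((81 - 29) + (-347 - 1*136295)) = sqrt(52 + (-347 - 136295)) = sqrt(52 - 136642) = sqrt(-136590) = I*sqrt(136590)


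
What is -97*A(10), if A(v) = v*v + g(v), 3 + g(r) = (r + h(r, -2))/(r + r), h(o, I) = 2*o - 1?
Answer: -190993/20 ≈ -9549.7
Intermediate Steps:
h(o, I) = -1 + 2*o
g(r) = -3 + (-1 + 3*r)/(2*r) (g(r) = -3 + (r + (-1 + 2*r))/(r + r) = -3 + (-1 + 3*r)/((2*r)) = -3 + (-1 + 3*r)*(1/(2*r)) = -3 + (-1 + 3*r)/(2*r))
A(v) = v² + (-1 - 3*v)/(2*v) (A(v) = v*v + (-1 - 3*v)/(2*v) = v² + (-1 - 3*v)/(2*v))
-97*A(10) = -97*(-3/2 + 10² - ½/10) = -97*(-3/2 + 100 - ½*⅒) = -97*(-3/2 + 100 - 1/20) = -97*1969/20 = -190993/20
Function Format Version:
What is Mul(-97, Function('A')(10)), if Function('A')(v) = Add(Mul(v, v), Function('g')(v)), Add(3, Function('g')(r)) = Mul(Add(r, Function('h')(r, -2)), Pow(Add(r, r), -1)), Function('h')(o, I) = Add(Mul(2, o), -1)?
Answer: Rational(-190993, 20) ≈ -9549.7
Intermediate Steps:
Function('h')(o, I) = Add(-1, Mul(2, o))
Function('g')(r) = Add(-3, Mul(Rational(1, 2), Pow(r, -1), Add(-1, Mul(3, r)))) (Function('g')(r) = Add(-3, Mul(Add(r, Add(-1, Mul(2, r))), Pow(Add(r, r), -1))) = Add(-3, Mul(Add(-1, Mul(3, r)), Pow(Mul(2, r), -1))) = Add(-3, Mul(Add(-1, Mul(3, r)), Mul(Rational(1, 2), Pow(r, -1)))) = Add(-3, Mul(Rational(1, 2), Pow(r, -1), Add(-1, Mul(3, r)))))
Function('A')(v) = Add(Pow(v, 2), Mul(Rational(1, 2), Pow(v, -1), Add(-1, Mul(-3, v)))) (Function('A')(v) = Add(Mul(v, v), Mul(Rational(1, 2), Pow(v, -1), Add(-1, Mul(-3, v)))) = Add(Pow(v, 2), Mul(Rational(1, 2), Pow(v, -1), Add(-1, Mul(-3, v)))))
Mul(-97, Function('A')(10)) = Mul(-97, Add(Rational(-3, 2), Pow(10, 2), Mul(Rational(-1, 2), Pow(10, -1)))) = Mul(-97, Add(Rational(-3, 2), 100, Mul(Rational(-1, 2), Rational(1, 10)))) = Mul(-97, Add(Rational(-3, 2), 100, Rational(-1, 20))) = Mul(-97, Rational(1969, 20)) = Rational(-190993, 20)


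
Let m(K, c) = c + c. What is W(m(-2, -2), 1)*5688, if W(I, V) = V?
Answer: 5688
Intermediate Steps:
m(K, c) = 2*c
W(m(-2, -2), 1)*5688 = 1*5688 = 5688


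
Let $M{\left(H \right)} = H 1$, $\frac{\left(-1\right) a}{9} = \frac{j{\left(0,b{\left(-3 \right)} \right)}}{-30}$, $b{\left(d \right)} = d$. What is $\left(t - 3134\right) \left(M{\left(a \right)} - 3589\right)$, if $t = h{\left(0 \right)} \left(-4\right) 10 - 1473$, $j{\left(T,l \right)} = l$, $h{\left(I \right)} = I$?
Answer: $\frac{165386693}{10} \approx 1.6539 \cdot 10^{7}$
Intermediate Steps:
$t = -1473$ ($t = 0 \left(-4\right) 10 - 1473 = 0 \cdot 10 - 1473 = 0 - 1473 = -1473$)
$a = - \frac{9}{10}$ ($a = - 9 \left(- \frac{3}{-30}\right) = - 9 \left(\left(-3\right) \left(- \frac{1}{30}\right)\right) = \left(-9\right) \frac{1}{10} = - \frac{9}{10} \approx -0.9$)
$M{\left(H \right)} = H$
$\left(t - 3134\right) \left(M{\left(a \right)} - 3589\right) = \left(-1473 - 3134\right) \left(- \frac{9}{10} - 3589\right) = \left(-4607\right) \left(- \frac{35899}{10}\right) = \frac{165386693}{10}$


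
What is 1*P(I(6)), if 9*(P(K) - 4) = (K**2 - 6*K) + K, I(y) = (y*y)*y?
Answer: 5068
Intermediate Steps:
I(y) = y**3 (I(y) = y**2*y = y**3)
P(K) = 4 - 5*K/9 + K**2/9 (P(K) = 4 + ((K**2 - 6*K) + K)/9 = 4 + (K**2 - 5*K)/9 = 4 + (-5*K/9 + K**2/9) = 4 - 5*K/9 + K**2/9)
1*P(I(6)) = 1*(4 - 5/9*6**3 + (6**3)**2/9) = 1*(4 - 5/9*216 + (1/9)*216**2) = 1*(4 - 120 + (1/9)*46656) = 1*(4 - 120 + 5184) = 1*5068 = 5068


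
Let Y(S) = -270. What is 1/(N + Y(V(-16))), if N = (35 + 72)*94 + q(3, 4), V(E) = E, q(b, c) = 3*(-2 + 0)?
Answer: 1/9782 ≈ 0.00010223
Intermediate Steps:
q(b, c) = -6 (q(b, c) = 3*(-2) = -6)
N = 10052 (N = (35 + 72)*94 - 6 = 107*94 - 6 = 10058 - 6 = 10052)
1/(N + Y(V(-16))) = 1/(10052 - 270) = 1/9782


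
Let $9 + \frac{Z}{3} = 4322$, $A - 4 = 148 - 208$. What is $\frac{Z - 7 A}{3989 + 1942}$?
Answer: $\frac{13331}{5931} \approx 2.2477$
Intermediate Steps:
$A = -56$ ($A = 4 + \left(148 - 208\right) = 4 - 60 = -56$)
$Z = 12939$ ($Z = -27 + 3 \cdot 4322 = -27 + 12966 = 12939$)
$\frac{Z - 7 A}{3989 + 1942} = \frac{12939 - -392}{3989 + 1942} = \frac{12939 + 392}{5931} = 13331 \cdot \frac{1}{5931} = \frac{13331}{5931}$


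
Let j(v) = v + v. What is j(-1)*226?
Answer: -452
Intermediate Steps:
j(v) = 2*v
j(-1)*226 = (2*(-1))*226 = -2*226 = -452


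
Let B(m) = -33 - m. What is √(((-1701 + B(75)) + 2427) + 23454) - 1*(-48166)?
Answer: 48166 + 2*√6018 ≈ 48321.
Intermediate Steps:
√(((-1701 + B(75)) + 2427) + 23454) - 1*(-48166) = √(((-1701 + (-33 - 1*75)) + 2427) + 23454) - 1*(-48166) = √(((-1701 + (-33 - 75)) + 2427) + 23454) + 48166 = √(((-1701 - 108) + 2427) + 23454) + 48166 = √((-1809 + 2427) + 23454) + 48166 = √(618 + 23454) + 48166 = √24072 + 48166 = 2*√6018 + 48166 = 48166 + 2*√6018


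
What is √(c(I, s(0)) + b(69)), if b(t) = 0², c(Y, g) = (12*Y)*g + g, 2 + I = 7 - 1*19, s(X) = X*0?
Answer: 0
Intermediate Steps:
s(X) = 0
I = -14 (I = -2 + (7 - 1*19) = -2 + (7 - 19) = -2 - 12 = -14)
c(Y, g) = g + 12*Y*g (c(Y, g) = 12*Y*g + g = g + 12*Y*g)
b(t) = 0
√(c(I, s(0)) + b(69)) = √(0*(1 + 12*(-14)) + 0) = √(0*(1 - 168) + 0) = √(0*(-167) + 0) = √(0 + 0) = √0 = 0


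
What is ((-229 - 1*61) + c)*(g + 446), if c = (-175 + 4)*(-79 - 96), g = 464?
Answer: 26967850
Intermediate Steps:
c = 29925 (c = -171*(-175) = 29925)
((-229 - 1*61) + c)*(g + 446) = ((-229 - 1*61) + 29925)*(464 + 446) = ((-229 - 61) + 29925)*910 = (-290 + 29925)*910 = 29635*910 = 26967850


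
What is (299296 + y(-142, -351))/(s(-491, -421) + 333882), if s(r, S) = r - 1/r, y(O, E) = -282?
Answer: 73407937/81847491 ≈ 0.89689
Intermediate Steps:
(299296 + y(-142, -351))/(s(-491, -421) + 333882) = (299296 - 282)/((-491 - 1/(-491)) + 333882) = 299014/((-491 - 1*(-1/491)) + 333882) = 299014/((-491 + 1/491) + 333882) = 299014/(-241080/491 + 333882) = 299014/(163694982/491) = 299014*(491/163694982) = 73407937/81847491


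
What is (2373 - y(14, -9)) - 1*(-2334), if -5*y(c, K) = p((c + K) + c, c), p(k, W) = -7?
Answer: 23528/5 ≈ 4705.6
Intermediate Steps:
y(c, K) = 7/5 (y(c, K) = -1/5*(-7) = 7/5)
(2373 - y(14, -9)) - 1*(-2334) = (2373 - 1*7/5) - 1*(-2334) = (2373 - 7/5) + 2334 = 11858/5 + 2334 = 23528/5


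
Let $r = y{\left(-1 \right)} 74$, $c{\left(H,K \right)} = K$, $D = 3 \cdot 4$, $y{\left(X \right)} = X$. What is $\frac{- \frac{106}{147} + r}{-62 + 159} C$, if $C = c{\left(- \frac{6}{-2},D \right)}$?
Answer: $- \frac{43936}{4753} \approx -9.2439$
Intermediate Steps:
$D = 12$
$C = 12$
$r = -74$ ($r = \left(-1\right) 74 = -74$)
$\frac{- \frac{106}{147} + r}{-62 + 159} C = \frac{- \frac{106}{147} - 74}{-62 + 159} \cdot 12 = \frac{\left(-106\right) \frac{1}{147} - 74}{97} \cdot 12 = \left(- \frac{106}{147} - 74\right) \frac{1}{97} \cdot 12 = \left(- \frac{10984}{147}\right) \frac{1}{97} \cdot 12 = \left(- \frac{10984}{14259}\right) 12 = - \frac{43936}{4753}$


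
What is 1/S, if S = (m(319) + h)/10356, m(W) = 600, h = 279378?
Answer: 1726/46663 ≈ 0.036989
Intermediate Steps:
S = 46663/1726 (S = (600 + 279378)/10356 = 279978*(1/10356) = 46663/1726 ≈ 27.035)
1/S = 1/(46663/1726) = 1726/46663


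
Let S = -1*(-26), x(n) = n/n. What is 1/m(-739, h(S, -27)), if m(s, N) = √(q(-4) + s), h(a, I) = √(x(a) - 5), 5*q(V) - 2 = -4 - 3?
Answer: -I*√185/370 ≈ -0.036761*I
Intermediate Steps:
q(V) = -1 (q(V) = ⅖ + (-4 - 3)/5 = ⅖ + (⅕)*(-7) = ⅖ - 7/5 = -1)
x(n) = 1
S = 26
h(a, I) = 2*I (h(a, I) = √(1 - 5) = √(-4) = 2*I)
m(s, N) = √(-1 + s)
1/m(-739, h(S, -27)) = 1/(√(-1 - 739)) = 1/(√(-740)) = 1/(2*I*√185) = -I*√185/370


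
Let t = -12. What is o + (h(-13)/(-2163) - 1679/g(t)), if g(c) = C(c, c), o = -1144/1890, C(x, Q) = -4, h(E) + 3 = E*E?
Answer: 163159921/389340 ≈ 419.07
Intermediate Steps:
h(E) = -3 + E**2 (h(E) = -3 + E*E = -3 + E**2)
o = -572/945 (o = -1144*1/1890 = -572/945 ≈ -0.60529)
g(c) = -4
o + (h(-13)/(-2163) - 1679/g(t)) = -572/945 + ((-3 + (-13)**2)/(-2163) - 1679/(-4)) = -572/945 + ((-3 + 169)*(-1/2163) - 1679*(-1/4)) = -572/945 + (166*(-1/2163) + 1679/4) = -572/945 + (-166/2163 + 1679/4) = -572/945 + 3631013/8652 = 163159921/389340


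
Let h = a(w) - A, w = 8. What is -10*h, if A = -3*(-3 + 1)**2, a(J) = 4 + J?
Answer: -240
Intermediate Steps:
A = -12 (A = -3*(-2)**2 = -3*4 = -12)
h = 24 (h = (4 + 8) - 1*(-12) = 12 + 12 = 24)
-10*h = -10*24 = -240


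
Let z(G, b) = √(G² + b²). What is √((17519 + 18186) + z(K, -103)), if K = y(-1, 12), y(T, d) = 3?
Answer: √(35705 + √10618) ≈ 189.23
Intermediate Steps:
K = 3
√((17519 + 18186) + z(K, -103)) = √((17519 + 18186) + √(3² + (-103)²)) = √(35705 + √(9 + 10609)) = √(35705 + √10618)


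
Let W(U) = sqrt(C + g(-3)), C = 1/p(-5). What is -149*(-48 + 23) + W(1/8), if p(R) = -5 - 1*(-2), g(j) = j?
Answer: 3725 + I*sqrt(30)/3 ≈ 3725.0 + 1.8257*I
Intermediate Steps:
p(R) = -3 (p(R) = -5 + 2 = -3)
C = -1/3 (C = 1/(-3) = -1/3 ≈ -0.33333)
W(U) = I*sqrt(30)/3 (W(U) = sqrt(-1/3 - 3) = sqrt(-10/3) = I*sqrt(30)/3)
-149*(-48 + 23) + W(1/8) = -149*(-48 + 23) + I*sqrt(30)/3 = -149*(-25) + I*sqrt(30)/3 = 3725 + I*sqrt(30)/3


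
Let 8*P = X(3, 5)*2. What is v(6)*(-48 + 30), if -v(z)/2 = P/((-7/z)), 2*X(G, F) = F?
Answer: -135/7 ≈ -19.286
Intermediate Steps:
X(G, F) = F/2
P = 5/8 (P = (((1/2)*5)*2)/8 = ((5/2)*2)/8 = (1/8)*5 = 5/8 ≈ 0.62500)
v(z) = 5*z/28 (v(z) = -5/(4*((-7/z))) = -5*(-z/7)/4 = -(-5)*z/28 = 5*z/28)
v(6)*(-48 + 30) = ((5/28)*6)*(-48 + 30) = (15/14)*(-18) = -135/7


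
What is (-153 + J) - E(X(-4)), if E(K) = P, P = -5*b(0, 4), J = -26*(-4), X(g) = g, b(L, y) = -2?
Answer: -59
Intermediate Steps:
J = 104
P = 10 (P = -5*(-2) = 10)
E(K) = 10
(-153 + J) - E(X(-4)) = (-153 + 104) - 1*10 = -49 - 10 = -59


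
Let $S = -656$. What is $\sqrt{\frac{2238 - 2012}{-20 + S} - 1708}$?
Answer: $\frac{i \sqrt{1154834}}{26} \approx 41.332 i$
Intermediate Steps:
$\sqrt{\frac{2238 - 2012}{-20 + S} - 1708} = \sqrt{\frac{2238 - 2012}{-20 - 656} - 1708} = \sqrt{\frac{226}{-676} - 1708} = \sqrt{226 \left(- \frac{1}{676}\right) - 1708} = \sqrt{- \frac{113}{338} - 1708} = \sqrt{- \frac{577417}{338}} = \frac{i \sqrt{1154834}}{26}$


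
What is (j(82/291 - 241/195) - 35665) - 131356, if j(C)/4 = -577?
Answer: -169329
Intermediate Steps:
j(C) = -2308 (j(C) = 4*(-577) = -2308)
(j(82/291 - 241/195) - 35665) - 131356 = (-2308 - 35665) - 131356 = -37973 - 131356 = -169329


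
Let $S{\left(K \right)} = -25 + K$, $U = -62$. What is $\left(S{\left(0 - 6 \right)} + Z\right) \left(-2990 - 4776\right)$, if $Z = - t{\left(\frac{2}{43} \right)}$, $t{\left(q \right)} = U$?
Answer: $-240746$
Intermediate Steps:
$t{\left(q \right)} = -62$
$Z = 62$ ($Z = \left(-1\right) \left(-62\right) = 62$)
$\left(S{\left(0 - 6 \right)} + Z\right) \left(-2990 - 4776\right) = \left(\left(-25 + \left(0 - 6\right)\right) + 62\right) \left(-2990 - 4776\right) = \left(\left(-25 + \left(0 - 6\right)\right) + 62\right) \left(-7766\right) = \left(\left(-25 - 6\right) + 62\right) \left(-7766\right) = \left(-31 + 62\right) \left(-7766\right) = 31 \left(-7766\right) = -240746$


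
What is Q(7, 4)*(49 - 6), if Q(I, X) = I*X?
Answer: 1204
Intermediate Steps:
Q(7, 4)*(49 - 6) = (7*4)*(49 - 6) = 28*43 = 1204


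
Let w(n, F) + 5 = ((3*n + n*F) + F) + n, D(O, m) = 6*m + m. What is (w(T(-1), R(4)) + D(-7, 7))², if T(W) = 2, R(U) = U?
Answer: 4096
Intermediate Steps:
D(O, m) = 7*m
w(n, F) = -5 + F + 4*n + F*n (w(n, F) = -5 + (((3*n + n*F) + F) + n) = -5 + (((3*n + F*n) + F) + n) = -5 + ((F + 3*n + F*n) + n) = -5 + (F + 4*n + F*n) = -5 + F + 4*n + F*n)
(w(T(-1), R(4)) + D(-7, 7))² = ((-5 + 4 + 4*2 + 4*2) + 7*7)² = ((-5 + 4 + 8 + 8) + 49)² = (15 + 49)² = 64² = 4096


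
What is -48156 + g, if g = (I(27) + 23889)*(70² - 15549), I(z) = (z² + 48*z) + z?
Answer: -276293865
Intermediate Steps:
I(z) = z² + 49*z
g = -276245709 (g = (27*(49 + 27) + 23889)*(70² - 15549) = (27*76 + 23889)*(4900 - 15549) = (2052 + 23889)*(-10649) = 25941*(-10649) = -276245709)
-48156 + g = -48156 - 276245709 = -276293865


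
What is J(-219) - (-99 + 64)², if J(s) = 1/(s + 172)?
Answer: -57576/47 ≈ -1225.0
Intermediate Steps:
J(s) = 1/(172 + s)
J(-219) - (-99 + 64)² = 1/(172 - 219) - (-99 + 64)² = 1/(-47) - 1*(-35)² = -1/47 - 1*1225 = -1/47 - 1225 = -57576/47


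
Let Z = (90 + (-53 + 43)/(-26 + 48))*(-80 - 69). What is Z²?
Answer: 21539965225/121 ≈ 1.7802e+8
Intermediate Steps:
Z = -146765/11 (Z = (90 - 10/22)*(-149) = (90 - 10*1/22)*(-149) = (90 - 5/11)*(-149) = (985/11)*(-149) = -146765/11 ≈ -13342.)
Z² = (-146765/11)² = 21539965225/121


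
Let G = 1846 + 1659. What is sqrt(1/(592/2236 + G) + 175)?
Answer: 2*sqrt(167974761905553)/1959443 ≈ 13.229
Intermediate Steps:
G = 3505
sqrt(1/(592/2236 + G) + 175) = sqrt(1/(592/2236 + 3505) + 175) = sqrt(1/(592*(1/2236) + 3505) + 175) = sqrt(1/(148/559 + 3505) + 175) = sqrt(1/(1959443/559) + 175) = sqrt(559/1959443 + 175) = sqrt(342903084/1959443) = 2*sqrt(167974761905553)/1959443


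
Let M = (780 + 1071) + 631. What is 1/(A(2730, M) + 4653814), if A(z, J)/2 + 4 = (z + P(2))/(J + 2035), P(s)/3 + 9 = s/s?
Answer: 4517/21021247114 ≈ 2.1488e-7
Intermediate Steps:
P(s) = -24 (P(s) = -27 + 3*(s/s) = -27 + 3*1 = -27 + 3 = -24)
M = 2482 (M = 1851 + 631 = 2482)
A(z, J) = -8 + 2*(-24 + z)/(2035 + J) (A(z, J) = -8 + 2*((z - 24)/(J + 2035)) = -8 + 2*((-24 + z)/(2035 + J)) = -8 + 2*(-24 + z)/(2035 + J))
1/(A(2730, M) + 4653814) = 1/(2*(-8164 + 2730 - 4*2482)/(2035 + 2482) + 4653814) = 1/(2*(-8164 + 2730 - 9928)/4517 + 4653814) = 1/(2*(1/4517)*(-15362) + 4653814) = 1/(-30724/4517 + 4653814) = 1/(21021247114/4517) = 4517/21021247114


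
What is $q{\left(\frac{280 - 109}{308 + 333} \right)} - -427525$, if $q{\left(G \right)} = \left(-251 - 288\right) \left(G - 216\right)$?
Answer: $\frac{348579140}{641} \approx 5.4381 \cdot 10^{5}$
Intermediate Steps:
$q{\left(G \right)} = 116424 - 539 G$ ($q{\left(G \right)} = - 539 \left(-216 + G\right) = 116424 - 539 G$)
$q{\left(\frac{280 - 109}{308 + 333} \right)} - -427525 = \left(116424 - 539 \frac{280 - 109}{308 + 333}\right) - -427525 = \left(116424 - 539 \cdot \frac{171}{641}\right) + 427525 = \left(116424 - 539 \cdot 171 \cdot \frac{1}{641}\right) + 427525 = \left(116424 - \frac{92169}{641}\right) + 427525 = \frac{74535615}{641} + 427525 = \frac{348579140}{641}$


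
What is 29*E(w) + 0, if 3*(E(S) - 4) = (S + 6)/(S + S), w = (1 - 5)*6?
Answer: 957/8 ≈ 119.63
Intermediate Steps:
w = -24 (w = -4*6 = -24)
E(S) = 4 + (6 + S)/(6*S) (E(S) = 4 + ((S + 6)/(S + S))/3 = 4 + ((6 + S)/((2*S)))/3 = 4 + ((6 + S)*(1/(2*S)))/3 = 4 + ((6 + S)/(2*S))/3 = 4 + (6 + S)/(6*S))
29*E(w) + 0 = 29*(25/6 + 1/(-24)) + 0 = 29*(25/6 - 1/24) + 0 = 29*(33/8) + 0 = 957/8 + 0 = 957/8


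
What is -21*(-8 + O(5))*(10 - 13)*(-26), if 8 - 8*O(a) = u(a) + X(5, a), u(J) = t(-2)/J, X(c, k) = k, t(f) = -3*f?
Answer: 254709/20 ≈ 12735.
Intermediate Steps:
u(J) = 6/J (u(J) = (-3*(-2))/J = 6/J)
O(a) = 1 - 3/(4*a) - a/8 (O(a) = 1 - (6/a + a)/8 = 1 - (a + 6/a)/8 = 1 + (-3/(4*a) - a/8) = 1 - 3/(4*a) - a/8)
-21*(-8 + O(5))*(10 - 13)*(-26) = -21*(-8 + (1/8)*(-6 + 5*(8 - 1*5))/5)*(10 - 13)*(-26) = -21*(-8 + (1/8)*(1/5)*(-6 + 5*(8 - 5)))*(-3)*(-26) = -21*(-8 + (1/8)*(1/5)*(-6 + 5*3))*(-3)*(-26) = -21*(-8 + (1/8)*(1/5)*(-6 + 15))*(-3)*(-26) = -21*(-8 + (1/8)*(1/5)*9)*(-3)*(-26) = -21*(-8 + 9/40)*(-3)*(-26) = -(-6531)*(-3)/40*(-26) = -21*933/40*(-26) = -19593/40*(-26) = 254709/20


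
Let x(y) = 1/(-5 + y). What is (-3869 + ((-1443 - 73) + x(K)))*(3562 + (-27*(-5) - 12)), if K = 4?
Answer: -19847410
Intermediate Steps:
(-3869 + ((-1443 - 73) + x(K)))*(3562 + (-27*(-5) - 12)) = (-3869 + ((-1443 - 73) + 1/(-5 + 4)))*(3562 + (-27*(-5) - 12)) = (-3869 + (-1516 + 1/(-1)))*(3562 + (135 - 12)) = (-3869 + (-1516 - 1))*(3562 + 123) = (-3869 - 1517)*3685 = -5386*3685 = -19847410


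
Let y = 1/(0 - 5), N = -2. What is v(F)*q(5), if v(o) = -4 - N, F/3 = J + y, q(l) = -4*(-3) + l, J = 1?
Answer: -34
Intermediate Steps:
y = -1/5 (y = 1/(-5) = -1/5 ≈ -0.20000)
q(l) = 12 + l
F = 12/5 (F = 3*(1 - 1/5) = 3*(4/5) = 12/5 ≈ 2.4000)
v(o) = -2 (v(o) = -4 - 1*(-2) = -4 + 2 = -2)
v(F)*q(5) = -2*(12 + 5) = -2*17 = -34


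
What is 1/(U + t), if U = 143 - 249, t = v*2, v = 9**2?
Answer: 1/56 ≈ 0.017857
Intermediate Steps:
v = 81
t = 162 (t = 81*2 = 162)
U = -106
1/(U + t) = 1/(-106 + 162) = 1/56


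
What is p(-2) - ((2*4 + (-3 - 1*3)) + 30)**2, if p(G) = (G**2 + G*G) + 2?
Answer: -1014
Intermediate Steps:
p(G) = 2 + 2*G**2 (p(G) = (G**2 + G**2) + 2 = 2*G**2 + 2 = 2 + 2*G**2)
p(-2) - ((2*4 + (-3 - 1*3)) + 30)**2 = (2 + 2*(-2)**2) - ((2*4 + (-3 - 1*3)) + 30)**2 = (2 + 2*4) - ((8 + (-3 - 3)) + 30)**2 = (2 + 8) - ((8 - 6) + 30)**2 = 10 - (2 + 30)**2 = 10 - 1*32**2 = 10 - 1*1024 = 10 - 1024 = -1014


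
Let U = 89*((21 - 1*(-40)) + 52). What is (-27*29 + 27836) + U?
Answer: 37110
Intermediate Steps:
U = 10057 (U = 89*((21 + 40) + 52) = 89*(61 + 52) = 89*113 = 10057)
(-27*29 + 27836) + U = (-27*29 + 27836) + 10057 = (-783 + 27836) + 10057 = 27053 + 10057 = 37110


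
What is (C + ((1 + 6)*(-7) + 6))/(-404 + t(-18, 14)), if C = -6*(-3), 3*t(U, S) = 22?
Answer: 15/238 ≈ 0.063025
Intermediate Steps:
t(U, S) = 22/3 (t(U, S) = (1/3)*22 = 22/3)
C = 18
(C + ((1 + 6)*(-7) + 6))/(-404 + t(-18, 14)) = (18 + ((1 + 6)*(-7) + 6))/(-404 + 22/3) = (18 + (7*(-7) + 6))/(-1190/3) = (18 + (-49 + 6))*(-3/1190) = (18 - 43)*(-3/1190) = -25*(-3/1190) = 15/238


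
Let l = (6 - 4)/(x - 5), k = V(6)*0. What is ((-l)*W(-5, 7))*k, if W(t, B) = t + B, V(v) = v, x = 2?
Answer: 0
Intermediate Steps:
W(t, B) = B + t
k = 0 (k = 6*0 = 0)
l = -2/3 (l = (6 - 4)/(2 - 5) = 2/(-3) = 2*(-1/3) = -2/3 ≈ -0.66667)
((-l)*W(-5, 7))*k = ((-1*(-2/3))*(7 - 5))*0 = ((2/3)*2)*0 = (4/3)*0 = 0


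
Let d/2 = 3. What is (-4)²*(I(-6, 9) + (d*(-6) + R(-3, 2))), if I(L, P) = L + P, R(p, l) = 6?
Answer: -432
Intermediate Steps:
d = 6 (d = 2*3 = 6)
(-4)²*(I(-6, 9) + (d*(-6) + R(-3, 2))) = (-4)²*((-6 + 9) + (6*(-6) + 6)) = 16*(3 + (-36 + 6)) = 16*(3 - 30) = 16*(-27) = -432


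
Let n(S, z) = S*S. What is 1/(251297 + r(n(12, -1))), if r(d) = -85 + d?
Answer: 1/251356 ≈ 3.9784e-6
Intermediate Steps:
n(S, z) = S²
1/(251297 + r(n(12, -1))) = 1/(251297 + (-85 + 12²)) = 1/(251297 + (-85 + 144)) = 1/(251297 + 59) = 1/251356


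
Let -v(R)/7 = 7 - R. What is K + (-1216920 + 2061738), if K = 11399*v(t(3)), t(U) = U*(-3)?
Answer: -431870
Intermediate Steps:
t(U) = -3*U
v(R) = -49 + 7*R (v(R) = -7*(7 - R) = -49 + 7*R)
K = -1276688 (K = 11399*(-49 + 7*(-3*3)) = 11399*(-49 + 7*(-9)) = 11399*(-49 - 63) = 11399*(-112) = -1276688)
K + (-1216920 + 2061738) = -1276688 + (-1216920 + 2061738) = -1276688 + 844818 = -431870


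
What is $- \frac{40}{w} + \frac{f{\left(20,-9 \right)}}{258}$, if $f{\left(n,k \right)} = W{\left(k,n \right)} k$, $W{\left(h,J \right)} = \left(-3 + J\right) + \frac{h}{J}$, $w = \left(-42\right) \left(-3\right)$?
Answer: $- \frac{96959}{108360} \approx -0.89479$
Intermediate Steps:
$w = 126$
$W{\left(h,J \right)} = -3 + J + \frac{h}{J}$
$f{\left(n,k \right)} = k \left(-3 + n + \frac{k}{n}\right)$ ($f{\left(n,k \right)} = \left(-3 + n + \frac{k}{n}\right) k = k \left(-3 + n + \frac{k}{n}\right)$)
$- \frac{40}{w} + \frac{f{\left(20,-9 \right)}}{258} = - \frac{40}{126} + \frac{\left(-9\right) \frac{1}{20} \left(-9 + 20 \left(-3 + 20\right)\right)}{258} = \left(-40\right) \frac{1}{126} + \left(-9\right) \frac{1}{20} \left(-9 + 20 \cdot 17\right) \frac{1}{258} = - \frac{20}{63} + \left(-9\right) \frac{1}{20} \left(-9 + 340\right) \frac{1}{258} = - \frac{20}{63} + \left(-9\right) \frac{1}{20} \cdot 331 \cdot \frac{1}{258} = - \frac{20}{63} - \frac{993}{1720} = - \frac{96959}{108360}$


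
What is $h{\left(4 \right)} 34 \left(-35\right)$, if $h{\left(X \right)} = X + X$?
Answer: $-9520$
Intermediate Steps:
$h{\left(X \right)} = 2 X$
$h{\left(4 \right)} 34 \left(-35\right) = 2 \cdot 4 \cdot 34 \left(-35\right) = 8 \cdot 34 \left(-35\right) = 272 \left(-35\right) = -9520$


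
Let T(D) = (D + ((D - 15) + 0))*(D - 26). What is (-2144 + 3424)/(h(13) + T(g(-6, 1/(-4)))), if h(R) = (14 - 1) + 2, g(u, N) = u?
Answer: 1280/879 ≈ 1.4562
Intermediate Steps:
h(R) = 15 (h(R) = 13 + 2 = 15)
T(D) = (-26 + D)*(-15 + 2*D) (T(D) = (D + ((-15 + D) + 0))*(-26 + D) = (D + (-15 + D))*(-26 + D) = (-15 + 2*D)*(-26 + D) = (-26 + D)*(-15 + 2*D))
(-2144 + 3424)/(h(13) + T(g(-6, 1/(-4)))) = (-2144 + 3424)/(15 + (390 - 67*(-6) + 2*(-6)²)) = 1280/(15 + (390 + 402 + 2*36)) = 1280/(15 + (390 + 402 + 72)) = 1280/(15 + 864) = 1280/879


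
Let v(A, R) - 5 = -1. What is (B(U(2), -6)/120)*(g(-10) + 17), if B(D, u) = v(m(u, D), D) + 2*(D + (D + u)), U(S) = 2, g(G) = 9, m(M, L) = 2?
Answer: 0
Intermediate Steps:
v(A, R) = 4 (v(A, R) = 5 - 1 = 4)
B(D, u) = 4 + 2*u + 4*D (B(D, u) = 4 + 2*(D + (D + u)) = 4 + 2*(u + 2*D) = 4 + (2*u + 4*D) = 4 + 2*u + 4*D)
(B(U(2), -6)/120)*(g(-10) + 17) = ((4 + 2*(-6) + 4*2)/120)*(9 + 17) = ((4 - 12 + 8)*(1/120))*26 = (0*(1/120))*26 = 0*26 = 0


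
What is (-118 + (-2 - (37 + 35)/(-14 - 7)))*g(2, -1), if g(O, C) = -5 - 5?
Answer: 8160/7 ≈ 1165.7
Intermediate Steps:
g(O, C) = -10
(-118 + (-2 - (37 + 35)/(-14 - 7)))*g(2, -1) = (-118 + (-2 - (37 + 35)/(-14 - 7)))*(-10) = (-118 + (-2 - 72/(-21)))*(-10) = (-118 + (-2 - 72*(-1)/21))*(-10) = (-118 + (-2 - 1*(-24/7)))*(-10) = (-118 + (-2 + 24/7))*(-10) = (-118 + 10/7)*(-10) = -816/7*(-10) = 8160/7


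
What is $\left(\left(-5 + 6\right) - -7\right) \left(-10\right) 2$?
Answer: $-160$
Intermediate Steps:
$\left(\left(-5 + 6\right) - -7\right) \left(-10\right) 2 = \left(1 + 7\right) \left(-10\right) 2 = 8 \left(-10\right) 2 = \left(-80\right) 2 = -160$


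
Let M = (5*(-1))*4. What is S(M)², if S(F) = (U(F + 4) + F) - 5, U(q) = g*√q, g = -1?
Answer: 609 + 200*I ≈ 609.0 + 200.0*I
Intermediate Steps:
U(q) = -√q
M = -20 (M = -5*4 = -20)
S(F) = -5 + F - √(4 + F) (S(F) = (-√(F + 4) + F) - 5 = (-√(4 + F) + F) - 5 = (F - √(4 + F)) - 5 = -5 + F - √(4 + F))
S(M)² = (-5 - 20 - √(4 - 20))² = (-5 - 20 - √(-16))² = (-5 - 20 - 4*I)² = (-25 - 4*I)²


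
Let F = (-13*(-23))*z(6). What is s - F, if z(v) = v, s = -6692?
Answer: -8486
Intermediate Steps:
F = 1794 (F = -13*(-23)*6 = 299*6 = 1794)
s - F = -6692 - 1*1794 = -6692 - 1794 = -8486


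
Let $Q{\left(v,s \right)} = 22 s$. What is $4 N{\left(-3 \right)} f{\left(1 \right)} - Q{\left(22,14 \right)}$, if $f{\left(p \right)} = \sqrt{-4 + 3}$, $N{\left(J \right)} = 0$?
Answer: $-308$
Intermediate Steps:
$f{\left(p \right)} = i$ ($f{\left(p \right)} = \sqrt{-1} = i$)
$4 N{\left(-3 \right)} f{\left(1 \right)} - Q{\left(22,14 \right)} = 4 \cdot 0 i - 22 \cdot 14 = 0 i - 308 = 0 - 308 = -308$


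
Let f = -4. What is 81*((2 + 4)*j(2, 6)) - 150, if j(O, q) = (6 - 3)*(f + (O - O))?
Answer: -5982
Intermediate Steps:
j(O, q) = -12 (j(O, q) = (6 - 3)*(-4 + (O - O)) = 3*(-4 + 0) = 3*(-4) = -12)
81*((2 + 4)*j(2, 6)) - 150 = 81*((2 + 4)*(-12)) - 150 = 81*(6*(-12)) - 150 = 81*(-72) - 150 = -5832 - 150 = -5982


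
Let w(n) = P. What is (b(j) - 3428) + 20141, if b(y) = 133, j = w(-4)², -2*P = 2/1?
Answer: 16846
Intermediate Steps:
P = -1 (P = -1/1 = -1 ≈ -1.0000)
w(n) = -1
j = 1 (j = (-1)² = 1)
(b(j) - 3428) + 20141 = (133 - 3428) + 20141 = -3295 + 20141 = 16846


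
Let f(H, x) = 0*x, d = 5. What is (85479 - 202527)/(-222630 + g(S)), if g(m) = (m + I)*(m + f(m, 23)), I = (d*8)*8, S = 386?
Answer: -58524/24943 ≈ -2.3463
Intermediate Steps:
f(H, x) = 0
I = 320 (I = (5*8)*8 = 40*8 = 320)
g(m) = m*(320 + m) (g(m) = (m + 320)*(m + 0) = (320 + m)*m = m*(320 + m))
(85479 - 202527)/(-222630 + g(S)) = (85479 - 202527)/(-222630 + 386*(320 + 386)) = -117048/(-222630 + 386*706) = -117048/(-222630 + 272516) = -117048/49886 = -117048*1/49886 = -58524/24943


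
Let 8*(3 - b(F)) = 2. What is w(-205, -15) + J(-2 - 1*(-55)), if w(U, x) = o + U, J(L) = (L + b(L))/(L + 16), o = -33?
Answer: -65465/276 ≈ -237.19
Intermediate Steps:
b(F) = 11/4 (b(F) = 3 - 1/8*2 = 3 - 1/4 = 11/4)
J(L) = (11/4 + L)/(16 + L) (J(L) = (L + 11/4)/(L + 16) = (11/4 + L)/(16 + L))
w(U, x) = -33 + U
w(-205, -15) + J(-2 - 1*(-55)) = (-33 - 205) + (11/4 + (-2 - 1*(-55)))/(16 + (-2 - 1*(-55))) = -238 + (11/4 + (-2 + 55))/(16 + (-2 + 55)) = -238 + (11/4 + 53)/(16 + 53) = -238 + (223/4)/69 = -238 + (1/69)*(223/4) = -238 + 223/276 = -65465/276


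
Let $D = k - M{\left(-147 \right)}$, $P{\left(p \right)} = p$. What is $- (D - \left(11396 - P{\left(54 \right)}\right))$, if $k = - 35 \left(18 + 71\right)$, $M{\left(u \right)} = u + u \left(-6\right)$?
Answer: $15192$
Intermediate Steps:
$M{\left(u \right)} = - 5 u$ ($M{\left(u \right)} = u - 6 u = - 5 u$)
$k = -3115$ ($k = \left(-35\right) 89 = -3115$)
$D = -3850$ ($D = -3115 - \left(-5\right) \left(-147\right) = -3115 - 735 = -3850$)
$- (D - \left(11396 - P{\left(54 \right)}\right)) = - (-3850 - \left(11396 - 54\right)) = - (-3850 - 11342) = \left(-1\right) \left(-15192\right) = 15192$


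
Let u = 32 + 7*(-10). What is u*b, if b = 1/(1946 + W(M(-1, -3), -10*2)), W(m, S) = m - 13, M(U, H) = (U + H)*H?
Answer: -38/1945 ≈ -0.019537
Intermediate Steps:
M(U, H) = H*(H + U) (M(U, H) = (H + U)*H = H*(H + U))
W(m, S) = -13 + m
u = -38 (u = 32 - 70 = -38)
b = 1/1945 (b = 1/(1946 + (-13 - 3*(-3 - 1))) = 1/(1946 + (-13 - 3*(-4))) = 1/(1946 + (-13 + 12)) = 1/(1946 - 1) = 1/1945 ≈ 0.00051414)
u*b = -38*1/1945 = -38/1945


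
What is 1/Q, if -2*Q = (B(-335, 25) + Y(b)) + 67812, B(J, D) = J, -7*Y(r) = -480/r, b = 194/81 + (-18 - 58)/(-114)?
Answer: -434/14647369 ≈ -2.9630e-5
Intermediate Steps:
b = 248/81 (b = 194*(1/81) - 76*(-1/114) = 194/81 + 2/3 = 248/81 ≈ 3.0617)
Y(r) = 480/(7*r) (Y(r) = -(-480)/(7*r) = 480/(7*r))
Q = -14647369/434 (Q = -((-335 + 480/(7*(248/81))) + 67812)/2 = -((-335 + (480/7)*(81/248)) + 67812)/2 = -((-335 + 4860/217) + 67812)/2 = -(-67835/217 + 67812)/2 = -1/2*14647369/217 = -14647369/434 ≈ -33750.)
1/Q = 1/(-14647369/434) = -434/14647369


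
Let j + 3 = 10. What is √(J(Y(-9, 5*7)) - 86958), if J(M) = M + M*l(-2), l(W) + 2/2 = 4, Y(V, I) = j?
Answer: I*√86930 ≈ 294.84*I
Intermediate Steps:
j = 7 (j = -3 + 10 = 7)
Y(V, I) = 7
l(W) = 3 (l(W) = -1 + 4 = 3)
J(M) = 4*M (J(M) = M + M*3 = M + 3*M = 4*M)
√(J(Y(-9, 5*7)) - 86958) = √(4*7 - 86958) = √(28 - 86958) = √(-86930) = I*√86930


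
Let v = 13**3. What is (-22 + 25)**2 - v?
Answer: -2188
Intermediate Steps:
v = 2197
(-22 + 25)**2 - v = (-22 + 25)**2 - 1*2197 = 3**2 - 2197 = 9 - 2197 = -2188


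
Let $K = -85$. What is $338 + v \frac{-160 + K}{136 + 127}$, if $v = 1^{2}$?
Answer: $\frac{88649}{263} \approx 337.07$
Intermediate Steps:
$v = 1$
$338 + v \frac{-160 + K}{136 + 127} = 338 + 1 \frac{-160 - 85}{136 + 127} = 338 + 1 \left(- \frac{245}{263}\right) = 338 - \frac{245}{263} = \frac{88649}{263}$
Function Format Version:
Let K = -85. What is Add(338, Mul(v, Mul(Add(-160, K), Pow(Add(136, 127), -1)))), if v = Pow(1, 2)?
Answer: Rational(88649, 263) ≈ 337.07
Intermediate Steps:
v = 1
Add(338, Mul(v, Mul(Add(-160, K), Pow(Add(136, 127), -1)))) = Add(338, Mul(1, Mul(Add(-160, -85), Pow(Add(136, 127), -1)))) = Add(338, Mul(1, Mul(-245, Pow(263, -1)))) = Add(338, Mul(1, Mul(-245, Rational(1, 263)))) = Add(338, Mul(1, Rational(-245, 263))) = Add(338, Rational(-245, 263)) = Rational(88649, 263)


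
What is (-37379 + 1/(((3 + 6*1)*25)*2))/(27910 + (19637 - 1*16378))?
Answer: -16820549/14026050 ≈ -1.1992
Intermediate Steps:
(-37379 + 1/(((3 + 6*1)*25)*2))/(27910 + (19637 - 1*16378)) = (-37379 + 1/(((3 + 6)*25)*2))/(27910 + (19637 - 16378)) = (-37379 + 1/((9*25)*2))/(27910 + 3259) = (-37379 + 1/(225*2))/31169 = (-37379 + 1/450)*(1/31169) = -16820549/450*1/31169 = -16820549/14026050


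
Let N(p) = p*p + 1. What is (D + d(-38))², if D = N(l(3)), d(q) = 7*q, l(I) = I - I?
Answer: 70225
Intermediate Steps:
l(I) = 0
N(p) = 1 + p² (N(p) = p² + 1 = 1 + p²)
D = 1 (D = 1 + 0² = 1 + 0 = 1)
(D + d(-38))² = (1 + 7*(-38))² = (1 - 266)² = (-265)² = 70225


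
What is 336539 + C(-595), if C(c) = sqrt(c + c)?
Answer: 336539 + I*sqrt(1190) ≈ 3.3654e+5 + 34.496*I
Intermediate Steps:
C(c) = sqrt(2)*sqrt(c) (C(c) = sqrt(2*c) = sqrt(2)*sqrt(c))
336539 + C(-595) = 336539 + sqrt(2)*sqrt(-595) = 336539 + sqrt(2)*(I*sqrt(595)) = 336539 + I*sqrt(1190)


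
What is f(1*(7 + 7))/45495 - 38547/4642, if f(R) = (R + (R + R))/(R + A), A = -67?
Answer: -30982023503/3730984290 ≈ -8.3040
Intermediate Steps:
f(R) = 3*R/(-67 + R) (f(R) = (R + (R + R))/(R - 67) = (R + 2*R)/(-67 + R) = (3*R)/(-67 + R) = 3*R/(-67 + R))
f(1*(7 + 7))/45495 - 38547/4642 = (3*(1*(7 + 7))/(-67 + 1*(7 + 7)))/45495 - 38547/4642 = (3*(1*14)/(-67 + 1*14))*(1/45495) - 38547*1/4642 = (3*14/(-67 + 14))*(1/45495) - 38547/4642 = (3*14/(-53))*(1/45495) - 38547/4642 = (3*14*(-1/53))*(1/45495) - 38547/4642 = -42/53*1/45495 - 38547/4642 = -14/803745 - 38547/4642 = -30982023503/3730984290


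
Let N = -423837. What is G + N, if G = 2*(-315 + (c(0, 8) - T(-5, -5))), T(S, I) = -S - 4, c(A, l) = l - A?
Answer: -424453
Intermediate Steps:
T(S, I) = -4 - S
G = -616 (G = 2*(-315 + ((8 - 1*0) - (-4 - 1*(-5)))) = 2*(-315 + ((8 + 0) - (-4 + 5))) = 2*(-315 + (8 - 1*1)) = 2*(-315 + (8 - 1)) = 2*(-315 + 7) = 2*(-308) = -616)
G + N = -616 - 423837 = -424453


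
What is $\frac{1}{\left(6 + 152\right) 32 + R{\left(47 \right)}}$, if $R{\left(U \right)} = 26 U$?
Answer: $\frac{1}{6278} \approx 0.00015929$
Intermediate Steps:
$\frac{1}{\left(6 + 152\right) 32 + R{\left(47 \right)}} = \frac{1}{\left(6 + 152\right) 32 + 26 \cdot 47} = \frac{1}{158 \cdot 32 + 1222} = \frac{1}{5056 + 1222} = \frac{1}{6278}$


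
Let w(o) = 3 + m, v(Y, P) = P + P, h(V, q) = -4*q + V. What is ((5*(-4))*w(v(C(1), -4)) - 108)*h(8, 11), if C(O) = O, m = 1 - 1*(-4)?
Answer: 9648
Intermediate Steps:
m = 5 (m = 1 + 4 = 5)
h(V, q) = V - 4*q
v(Y, P) = 2*P
w(o) = 8 (w(o) = 3 + 5 = 8)
((5*(-4))*w(v(C(1), -4)) - 108)*h(8, 11) = ((5*(-4))*8 - 108)*(8 - 4*11) = (-20*8 - 108)*(8 - 44) = (-160 - 108)*(-36) = -268*(-36) = 9648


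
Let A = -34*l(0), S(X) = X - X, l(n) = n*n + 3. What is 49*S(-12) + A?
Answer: -102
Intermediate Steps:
l(n) = 3 + n² (l(n) = n² + 3 = 3 + n²)
S(X) = 0
A = -102 (A = -34*(3 + 0²) = -34*(3 + 0) = -34*3 = -102)
49*S(-12) + A = 49*0 - 102 = 0 - 102 = -102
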